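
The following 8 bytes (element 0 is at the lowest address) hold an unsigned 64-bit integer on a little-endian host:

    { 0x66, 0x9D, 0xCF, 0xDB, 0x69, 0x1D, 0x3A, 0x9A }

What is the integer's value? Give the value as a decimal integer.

Little-endian: lowest address holds the least-significant byte.
Reassemble most-significant byte first: 9A 3A 1D 69 DB CF 9D 66 → 0x9A3A1D69DBCF9D66.
0x9A3A1D69DBCF9D66 = 11113227370986708326.

11113227370986708326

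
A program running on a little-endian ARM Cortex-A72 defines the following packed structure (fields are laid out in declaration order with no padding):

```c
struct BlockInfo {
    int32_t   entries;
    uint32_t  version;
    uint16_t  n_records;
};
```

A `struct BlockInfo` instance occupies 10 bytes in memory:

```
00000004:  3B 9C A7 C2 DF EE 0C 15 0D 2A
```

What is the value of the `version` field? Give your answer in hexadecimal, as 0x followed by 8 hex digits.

0x150CEEDF

`version` follows `entries` (4 bytes), so it starts at byte offset 4 and occupies 4 bytes.
Bytes at offsets 4..7: DF EE 0C 15.
Little-endian stores the least-significant byte at the lowest address.
Reassemble most-significant byte first: 15 0C EE DF → 0x150CEEDF.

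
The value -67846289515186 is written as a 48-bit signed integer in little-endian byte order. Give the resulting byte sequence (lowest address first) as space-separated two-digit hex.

Two's complement of -67846289515186 in 48 bits: 67846289515186 = 0x3DB4B1FC62B2; invert → 0xC24B4E039D4D; add 1 → 0xC24B4E039D4E.
Split into bytes (most-significant first): C2 4B 4E 03 9D 4E.
Little-endian stores the least-significant byte at the lowest address.
So at ascending addresses the bytes are 4E 9D 03 4E 4B C2.

4E 9D 03 4E 4B C2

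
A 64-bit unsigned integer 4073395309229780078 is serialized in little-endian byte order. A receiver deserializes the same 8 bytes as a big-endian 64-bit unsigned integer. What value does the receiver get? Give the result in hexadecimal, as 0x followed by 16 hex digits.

0x6E2C62B4739B8738

4073395309229780078 in 64-bit hexadecimal is 0x38879B73B4622C6E.
Stored little-endian, the bytes at ascending addresses are 6E 2C 62 B4 73 9B 87 38.
Read back as big-endian, the last byte is least significant, giving 0x6E2C62B4739B8738.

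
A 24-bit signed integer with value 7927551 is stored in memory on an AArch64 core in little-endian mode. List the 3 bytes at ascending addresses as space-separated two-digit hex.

7927551 in hexadecimal, padded to 24 bits, is 0x78F6FF.
Split into bytes (most-significant first): 78 F6 FF.
Little-endian stores the least-significant byte at the lowest address.
So at ascending addresses the bytes are FF F6 78.

FF F6 78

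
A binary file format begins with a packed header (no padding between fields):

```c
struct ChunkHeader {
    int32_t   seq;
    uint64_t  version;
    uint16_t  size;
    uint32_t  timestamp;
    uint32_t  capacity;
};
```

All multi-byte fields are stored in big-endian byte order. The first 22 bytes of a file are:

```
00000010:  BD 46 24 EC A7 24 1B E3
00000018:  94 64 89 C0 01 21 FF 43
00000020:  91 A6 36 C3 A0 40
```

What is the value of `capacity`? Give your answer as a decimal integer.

`capacity` follows `seq` (4 B), `version` (8 B), `size` (2 B), `timestamp` (4 B), so it starts at offset 4 + 8 + 2 + 4 = 18 and occupies 4 bytes.
Bytes at offsets 18..21: 36 C3 A0 40.
In big-endian order the high byte comes first in memory.
The bytes are already most-significant first: 0x36C3A040.
0x36C3A040 = 918790208.

918790208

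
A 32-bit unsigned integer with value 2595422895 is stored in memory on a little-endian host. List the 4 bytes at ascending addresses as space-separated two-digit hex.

AF 02 B3 9A

2595422895 in hexadecimal, padded to 32 bits, is 0x9AB302AF.
Split into bytes (most-significant first): 9A B3 02 AF.
In little-endian order the low byte comes first in memory.
So at ascending addresses the bytes are AF 02 B3 9A.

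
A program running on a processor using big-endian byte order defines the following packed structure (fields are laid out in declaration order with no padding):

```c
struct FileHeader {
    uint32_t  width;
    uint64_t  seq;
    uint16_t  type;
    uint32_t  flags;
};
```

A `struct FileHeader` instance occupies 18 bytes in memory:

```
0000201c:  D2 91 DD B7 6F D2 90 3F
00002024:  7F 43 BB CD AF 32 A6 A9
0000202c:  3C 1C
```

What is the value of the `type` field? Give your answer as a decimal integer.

`type` follows `width` (4 B), `seq` (8 B), so it starts at offset 4 + 8 = 12 and occupies 2 bytes.
Bytes at offsets 12..13: AF 32.
In big-endian order the high byte comes first in memory.
The bytes are already most-significant first: 0xAF32.
0xAF32 = 44850.

44850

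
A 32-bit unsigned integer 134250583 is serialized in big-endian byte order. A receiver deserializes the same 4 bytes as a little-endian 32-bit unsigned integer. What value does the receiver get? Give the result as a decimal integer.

1468006408

134250583 in 32-bit hexadecimal is 0x08008057.
Stored big-endian, the bytes at ascending addresses are 08 00 80 57.
Read back as little-endian, the first byte is least significant, giving 0x57800008.
0x57800008 = 1468006408.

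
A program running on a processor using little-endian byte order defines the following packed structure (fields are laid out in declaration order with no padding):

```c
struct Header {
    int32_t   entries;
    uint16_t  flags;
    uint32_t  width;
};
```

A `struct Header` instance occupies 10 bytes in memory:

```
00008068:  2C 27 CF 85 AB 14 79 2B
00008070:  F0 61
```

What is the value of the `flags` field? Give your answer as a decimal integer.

`flags` follows `entries` (4 bytes), so it starts at byte offset 4 and occupies 2 bytes.
Bytes at offsets 4..5: AB 14.
Little-endian stores the least-significant byte at the lowest address.
Reassemble most-significant byte first: 14 AB → 0x14AB.
0x14AB = 5291.

5291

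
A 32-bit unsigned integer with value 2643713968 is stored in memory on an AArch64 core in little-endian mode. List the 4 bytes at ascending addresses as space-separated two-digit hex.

2643713968 in hexadecimal, padded to 32 bits, is 0x9D93DFB0.
Split into bytes (most-significant first): 9D 93 DF B0.
In little-endian order the low byte comes first in memory.
So at ascending addresses the bytes are B0 DF 93 9D.

B0 DF 93 9D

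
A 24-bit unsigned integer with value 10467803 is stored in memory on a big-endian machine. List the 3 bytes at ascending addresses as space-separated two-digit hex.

10467803 in hexadecimal, padded to 24 bits, is 0x9FB9DB.
Split into bytes (most-significant first): 9F B9 DB.
Big-endian: lowest address holds the most-significant byte.
So the memory order matches the most-significant-first order: 9F B9 DB.

9F B9 DB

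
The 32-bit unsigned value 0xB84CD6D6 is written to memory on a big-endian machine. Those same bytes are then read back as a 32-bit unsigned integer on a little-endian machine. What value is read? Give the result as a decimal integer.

3604368568

Stored big-endian, the bytes at ascending addresses are B8 4C D6 D6.
Read back as little-endian, the first byte is least significant, giving 0xD6D64CB8.
0xD6D64CB8 = 3604368568.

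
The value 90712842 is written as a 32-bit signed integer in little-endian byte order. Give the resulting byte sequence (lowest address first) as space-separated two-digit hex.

0A 2B 68 05

90712842 in hexadecimal, padded to 32 bits, is 0x05682B0A.
Split into bytes (most-significant first): 05 68 2B 0A.
Little-endian: lowest address holds the least-significant byte.
So at ascending addresses the bytes are 0A 2B 68 05.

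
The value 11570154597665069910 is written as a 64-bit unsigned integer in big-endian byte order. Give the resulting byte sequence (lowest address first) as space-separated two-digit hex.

11570154597665069910 in hexadecimal, padded to 64 bits, is 0xA091724E262DDB56.
Split into bytes (most-significant first): A0 91 72 4E 26 2D DB 56.
Big-endian stores the most-significant byte at the lowest address.
So the memory order matches the most-significant-first order: A0 91 72 4E 26 2D DB 56.

A0 91 72 4E 26 2D DB 56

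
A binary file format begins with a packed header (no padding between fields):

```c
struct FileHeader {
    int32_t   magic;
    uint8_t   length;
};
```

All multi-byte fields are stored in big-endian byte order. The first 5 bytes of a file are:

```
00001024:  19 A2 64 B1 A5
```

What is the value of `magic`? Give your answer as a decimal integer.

430073009

`magic` is the first field, at byte offset 0, occupying 4 bytes.
Bytes at offsets 0..3: 19 A2 64 B1.
Big-endian stores the most-significant byte at the lowest address.
The bytes are already most-significant first: 0x19A264B1.
0x19A264B1 = 430073009.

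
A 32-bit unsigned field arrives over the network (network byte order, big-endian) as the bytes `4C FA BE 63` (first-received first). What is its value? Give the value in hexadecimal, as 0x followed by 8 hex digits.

0x4CFABE63

In big-endian order the high byte comes first in memory.
The bytes are already most-significant first: 0x4CFABE63.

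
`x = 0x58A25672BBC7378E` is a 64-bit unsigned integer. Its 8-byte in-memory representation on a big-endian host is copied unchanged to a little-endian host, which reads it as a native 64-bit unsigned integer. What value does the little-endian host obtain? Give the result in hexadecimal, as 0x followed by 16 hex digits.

0x8E37C7BB7256A258

Stored big-endian, the bytes at ascending addresses are 58 A2 56 72 BB C7 37 8E.
Read back as little-endian, the first byte is least significant, giving 0x8E37C7BB7256A258.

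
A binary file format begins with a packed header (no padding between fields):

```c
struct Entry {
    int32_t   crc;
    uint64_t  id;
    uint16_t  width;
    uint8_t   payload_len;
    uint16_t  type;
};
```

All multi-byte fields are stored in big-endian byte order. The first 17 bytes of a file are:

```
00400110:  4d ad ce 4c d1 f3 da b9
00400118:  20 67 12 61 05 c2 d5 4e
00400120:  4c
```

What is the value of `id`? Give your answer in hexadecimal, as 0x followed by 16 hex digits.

`id` follows `crc` (4 bytes), so it starts at byte offset 4 and occupies 8 bytes.
Bytes at offsets 4..11: D1 F3 DA B9 20 67 12 61.
In big-endian order the high byte comes first in memory.
The bytes are already most-significant first: 0xD1F3DAB920671261.

0xD1F3DAB920671261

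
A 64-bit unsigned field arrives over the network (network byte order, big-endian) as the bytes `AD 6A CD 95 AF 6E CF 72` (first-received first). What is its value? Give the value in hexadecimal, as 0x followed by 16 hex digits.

0xAD6ACD95AF6ECF72

Big-endian stores the most-significant byte at the lowest address.
The bytes are already most-significant first: 0xAD6ACD95AF6ECF72.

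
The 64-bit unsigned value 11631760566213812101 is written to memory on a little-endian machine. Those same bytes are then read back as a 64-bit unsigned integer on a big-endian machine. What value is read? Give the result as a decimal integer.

9592546765137013921

11631760566213812101 in 64-bit hexadecimal is 0xA16C509B75921F85.
Stored little-endian, the bytes at ascending addresses are 85 1F 92 75 9B 50 6C A1.
Read back as big-endian, the last byte is least significant, giving 0x851F92759B506CA1.
0x851F92759B506CA1 = 9592546765137013921.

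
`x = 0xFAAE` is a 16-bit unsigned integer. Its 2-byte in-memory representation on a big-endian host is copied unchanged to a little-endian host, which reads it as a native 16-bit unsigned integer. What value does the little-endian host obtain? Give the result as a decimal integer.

44794

Stored big-endian, the bytes at ascending addresses are FA AE.
Read back as little-endian, the first byte is least significant, giving 0xAEFA.
0xAEFA = 44794.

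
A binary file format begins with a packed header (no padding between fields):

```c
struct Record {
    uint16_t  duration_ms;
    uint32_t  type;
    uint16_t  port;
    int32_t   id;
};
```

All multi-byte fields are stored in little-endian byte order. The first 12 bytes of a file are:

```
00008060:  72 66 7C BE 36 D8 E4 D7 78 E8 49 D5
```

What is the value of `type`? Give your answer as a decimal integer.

`type` follows `duration_ms` (2 bytes), so it starts at byte offset 2 and occupies 4 bytes.
Bytes at offsets 2..5: 7C BE 36 D8.
In little-endian order the low byte comes first in memory.
Reassemble most-significant byte first: D8 36 BE 7C → 0xD836BE7C.
0xD836BE7C = 3627466364.

3627466364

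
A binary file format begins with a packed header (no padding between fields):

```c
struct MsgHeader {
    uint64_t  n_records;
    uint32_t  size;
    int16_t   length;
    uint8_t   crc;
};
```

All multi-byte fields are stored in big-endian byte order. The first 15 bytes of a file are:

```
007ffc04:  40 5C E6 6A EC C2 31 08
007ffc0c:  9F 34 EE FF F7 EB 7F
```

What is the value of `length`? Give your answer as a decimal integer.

-2069

`length` follows `n_records` (8 B), `size` (4 B), so it starts at offset 8 + 4 = 12 and occupies 2 bytes.
Bytes at offsets 12..13: F7 EB.
In big-endian order the high byte comes first in memory.
The bytes are already most-significant first: 0xF7EB.
Top bit is set, so as a signed 16-bit value this is 0xF7EB − 2^16 = -2069.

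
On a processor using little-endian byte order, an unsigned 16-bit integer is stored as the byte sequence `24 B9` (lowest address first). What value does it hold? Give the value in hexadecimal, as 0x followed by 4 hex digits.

0xB924

Little-endian stores the least-significant byte at the lowest address.
Reassemble most-significant byte first: B9 24 → 0xB924.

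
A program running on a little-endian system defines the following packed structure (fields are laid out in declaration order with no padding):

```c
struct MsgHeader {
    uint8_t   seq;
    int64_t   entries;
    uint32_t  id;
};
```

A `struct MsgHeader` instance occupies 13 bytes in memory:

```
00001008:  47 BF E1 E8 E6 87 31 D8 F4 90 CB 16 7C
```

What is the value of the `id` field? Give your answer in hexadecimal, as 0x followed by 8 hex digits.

`id` follows `seq` (1 B), `entries` (8 B), so it starts at offset 1 + 8 = 9 and occupies 4 bytes.
Bytes at offsets 9..12: 90 CB 16 7C.
In little-endian order the low byte comes first in memory.
Reassemble most-significant byte first: 7C 16 CB 90 → 0x7C16CB90.

0x7C16CB90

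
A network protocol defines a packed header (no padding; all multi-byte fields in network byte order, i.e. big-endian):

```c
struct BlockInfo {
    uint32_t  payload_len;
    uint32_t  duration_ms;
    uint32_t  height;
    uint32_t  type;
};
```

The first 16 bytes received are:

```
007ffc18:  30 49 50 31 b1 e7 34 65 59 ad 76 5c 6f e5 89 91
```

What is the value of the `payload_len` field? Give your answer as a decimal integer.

810111025

`payload_len` is the first field, at byte offset 0, occupying 4 bytes.
Bytes at offsets 0..3: 30 49 50 31.
In big-endian order the high byte comes first in memory.
The bytes are already most-significant first: 0x30495031.
0x30495031 = 810111025.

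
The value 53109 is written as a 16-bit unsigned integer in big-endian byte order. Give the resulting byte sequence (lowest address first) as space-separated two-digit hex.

53109 in hexadecimal, padded to 16 bits, is 0xCF75.
Split into bytes (most-significant first): CF 75.
Big-endian stores the most-significant byte at the lowest address.
So the memory order matches the most-significant-first order: CF 75.

CF 75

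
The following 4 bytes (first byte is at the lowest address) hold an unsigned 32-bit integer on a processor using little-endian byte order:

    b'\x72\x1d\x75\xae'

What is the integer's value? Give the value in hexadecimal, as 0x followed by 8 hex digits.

Little-endian stores the least-significant byte at the lowest address.
Reassemble most-significant byte first: AE 75 1D 72 → 0xAE751D72.

0xAE751D72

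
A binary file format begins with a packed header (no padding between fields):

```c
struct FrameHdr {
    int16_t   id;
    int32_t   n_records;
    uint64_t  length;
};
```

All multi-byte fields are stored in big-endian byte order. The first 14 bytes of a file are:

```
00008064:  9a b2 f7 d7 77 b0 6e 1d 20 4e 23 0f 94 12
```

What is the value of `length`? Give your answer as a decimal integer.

7934533638464443410

`length` follows `id` (2 B), `n_records` (4 B), so it starts at offset 2 + 4 = 6 and occupies 8 bytes.
Bytes at offsets 6..13: 6E 1D 20 4E 23 0F 94 12.
Big-endian stores the most-significant byte at the lowest address.
The bytes are already most-significant first: 0x6E1D204E230F9412.
0x6E1D204E230F9412 = 7934533638464443410.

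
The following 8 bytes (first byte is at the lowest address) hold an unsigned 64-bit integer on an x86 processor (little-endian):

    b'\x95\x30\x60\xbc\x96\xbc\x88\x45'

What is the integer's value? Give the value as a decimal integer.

In little-endian order the low byte comes first in memory.
Reassemble most-significant byte first: 45 88 BC 96 BC 60 30 95 → 0x4588BC96BC603095.
0x4588BC96BC603095 = 5010461941041213589.

5010461941041213589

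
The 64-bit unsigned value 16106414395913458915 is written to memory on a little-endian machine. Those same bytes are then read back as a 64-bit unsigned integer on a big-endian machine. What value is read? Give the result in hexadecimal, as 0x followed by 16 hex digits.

0xE3D4A8C18E7A85DF

16106414395913458915 in 64-bit hexadecimal is 0xDF857A8EC1A8D4E3.
Stored little-endian, the bytes at ascending addresses are E3 D4 A8 C1 8E 7A 85 DF.
Read back as big-endian, the last byte is least significant, giving 0xE3D4A8C18E7A85DF.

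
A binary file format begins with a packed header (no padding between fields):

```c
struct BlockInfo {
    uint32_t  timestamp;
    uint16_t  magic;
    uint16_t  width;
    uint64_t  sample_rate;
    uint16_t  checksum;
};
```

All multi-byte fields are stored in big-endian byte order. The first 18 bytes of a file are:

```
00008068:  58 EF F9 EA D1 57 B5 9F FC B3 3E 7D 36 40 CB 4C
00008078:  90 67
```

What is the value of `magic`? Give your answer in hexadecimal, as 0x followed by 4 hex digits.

`magic` follows `timestamp` (4 bytes), so it starts at byte offset 4 and occupies 2 bytes.
Bytes at offsets 4..5: D1 57.
In big-endian order the high byte comes first in memory.
The bytes are already most-significant first: 0xD157.

0xD157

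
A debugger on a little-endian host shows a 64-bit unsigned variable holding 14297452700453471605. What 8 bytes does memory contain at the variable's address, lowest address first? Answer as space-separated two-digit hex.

75 85 7A DB 7A C1 6A C6

14297452700453471605 in hexadecimal, padded to 64 bits, is 0xC66AC17ADB7A8575.
Split into bytes (most-significant first): C6 6A C1 7A DB 7A 85 75.
In little-endian order the low byte comes first in memory.
So at ascending addresses the bytes are 75 85 7A DB 7A C1 6A C6.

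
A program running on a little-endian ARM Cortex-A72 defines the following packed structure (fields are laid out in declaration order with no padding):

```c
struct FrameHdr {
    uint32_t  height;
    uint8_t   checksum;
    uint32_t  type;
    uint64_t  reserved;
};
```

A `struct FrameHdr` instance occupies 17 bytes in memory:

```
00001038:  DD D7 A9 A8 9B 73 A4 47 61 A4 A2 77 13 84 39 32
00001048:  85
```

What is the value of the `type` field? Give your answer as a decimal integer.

`type` follows `height` (4 B), `checksum` (1 B), so it starts at offset 4 + 1 = 5 and occupies 4 bytes.
Bytes at offsets 5..8: 73 A4 47 61.
In little-endian order the low byte comes first in memory.
Reassemble most-significant byte first: 61 47 A4 73 → 0x6147A473.
0x6147A473 = 1632085107.

1632085107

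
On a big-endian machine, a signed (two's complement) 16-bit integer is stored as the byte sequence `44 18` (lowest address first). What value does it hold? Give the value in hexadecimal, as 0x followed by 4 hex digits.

0x4418

Big-endian: lowest address holds the most-significant byte.
The bytes are already most-significant first: 0x4418.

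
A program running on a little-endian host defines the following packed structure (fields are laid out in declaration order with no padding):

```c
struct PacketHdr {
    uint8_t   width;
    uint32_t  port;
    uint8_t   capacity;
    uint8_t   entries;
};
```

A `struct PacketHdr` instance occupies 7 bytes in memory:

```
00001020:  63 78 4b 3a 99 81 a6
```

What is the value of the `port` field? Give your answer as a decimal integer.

`port` follows `width` (1 byte), so it starts at byte offset 1 and occupies 4 bytes.
Bytes at offsets 1..4: 78 4B 3A 99.
In little-endian order the low byte comes first in memory.
Reassemble most-significant byte first: 99 3A 4B 78 → 0x993A4B78.
0x993A4B78 = 2570734456.

2570734456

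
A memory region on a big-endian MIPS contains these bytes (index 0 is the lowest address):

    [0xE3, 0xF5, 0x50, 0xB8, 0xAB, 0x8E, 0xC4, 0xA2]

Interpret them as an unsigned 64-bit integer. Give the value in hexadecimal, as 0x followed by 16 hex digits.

Big-endian stores the most-significant byte at the lowest address.
The bytes are already most-significant first: 0xE3F550B8AB8EC4A2.

0xE3F550B8AB8EC4A2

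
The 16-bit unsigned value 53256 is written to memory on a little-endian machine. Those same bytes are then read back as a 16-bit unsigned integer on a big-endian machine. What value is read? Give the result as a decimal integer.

53256 in 16-bit hexadecimal is 0xD008.
Stored little-endian, the bytes at ascending addresses are 08 D0.
Read back as big-endian, the last byte is least significant, giving 0x08D0.
0x08D0 = 2256.

2256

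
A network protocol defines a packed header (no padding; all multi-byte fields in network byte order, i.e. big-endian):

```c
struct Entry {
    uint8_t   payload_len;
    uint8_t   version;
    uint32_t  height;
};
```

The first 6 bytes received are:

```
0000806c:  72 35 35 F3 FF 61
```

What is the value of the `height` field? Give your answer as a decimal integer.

`height` follows `payload_len` (1 B), `version` (1 B), so it starts at offset 1 + 1 = 2 and occupies 4 bytes.
Bytes at offsets 2..5: 35 F3 FF 61.
In big-endian order the high byte comes first in memory.
The bytes are already most-significant first: 0x35F3FF61.
0x35F3FF61 = 905183073.

905183073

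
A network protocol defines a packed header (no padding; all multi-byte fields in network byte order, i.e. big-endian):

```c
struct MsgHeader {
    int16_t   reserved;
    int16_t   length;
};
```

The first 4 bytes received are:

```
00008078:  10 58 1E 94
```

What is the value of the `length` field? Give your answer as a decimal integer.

7828

`length` follows `reserved` (2 bytes), so it starts at byte offset 2 and occupies 2 bytes.
Bytes at offsets 2..3: 1E 94.
Big-endian: lowest address holds the most-significant byte.
The bytes are already most-significant first: 0x1E94.
0x1E94 = 7828.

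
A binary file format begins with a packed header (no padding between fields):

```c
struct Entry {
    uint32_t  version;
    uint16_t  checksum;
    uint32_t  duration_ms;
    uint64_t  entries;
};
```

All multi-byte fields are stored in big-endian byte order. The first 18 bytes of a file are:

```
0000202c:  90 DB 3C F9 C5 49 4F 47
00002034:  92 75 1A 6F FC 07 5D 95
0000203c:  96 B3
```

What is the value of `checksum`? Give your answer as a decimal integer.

`checksum` follows `version` (4 bytes), so it starts at byte offset 4 and occupies 2 bytes.
Bytes at offsets 4..5: C5 49.
In big-endian order the high byte comes first in memory.
The bytes are already most-significant first: 0xC549.
0xC549 = 50505.

50505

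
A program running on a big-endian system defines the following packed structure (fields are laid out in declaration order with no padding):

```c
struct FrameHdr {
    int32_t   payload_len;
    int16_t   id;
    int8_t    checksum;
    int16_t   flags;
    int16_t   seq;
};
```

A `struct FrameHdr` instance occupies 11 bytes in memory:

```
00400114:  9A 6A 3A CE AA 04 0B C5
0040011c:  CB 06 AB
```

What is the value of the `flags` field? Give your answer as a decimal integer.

-14901

`flags` follows `payload_len` (4 B), `id` (2 B), `checksum` (1 B), so it starts at offset 4 + 2 + 1 = 7 and occupies 2 bytes.
Bytes at offsets 7..8: C5 CB.
In big-endian order the high byte comes first in memory.
The bytes are already most-significant first: 0xC5CB.
Top bit is set, so as a signed 16-bit value this is 0xC5CB − 2^16 = -14901.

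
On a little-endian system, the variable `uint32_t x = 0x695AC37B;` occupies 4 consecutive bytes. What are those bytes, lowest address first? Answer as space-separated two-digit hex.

Split into bytes (most-significant first): 69 5A C3 7B.
In little-endian order the low byte comes first in memory.
So at ascending addresses the bytes are 7B C3 5A 69.

7B C3 5A 69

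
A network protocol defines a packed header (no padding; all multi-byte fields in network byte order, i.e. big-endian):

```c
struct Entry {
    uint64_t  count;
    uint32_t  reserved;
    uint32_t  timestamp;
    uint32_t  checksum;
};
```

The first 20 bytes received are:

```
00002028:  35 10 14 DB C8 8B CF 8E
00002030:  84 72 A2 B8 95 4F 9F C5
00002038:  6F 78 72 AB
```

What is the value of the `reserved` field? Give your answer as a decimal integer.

`reserved` follows `count` (8 bytes), so it starts at byte offset 8 and occupies 4 bytes.
Bytes at offsets 8..11: 84 72 A2 B8.
Big-endian stores the most-significant byte at the lowest address.
The bytes are already most-significant first: 0x8472A2B8.
0x8472A2B8 = 2222105272.

2222105272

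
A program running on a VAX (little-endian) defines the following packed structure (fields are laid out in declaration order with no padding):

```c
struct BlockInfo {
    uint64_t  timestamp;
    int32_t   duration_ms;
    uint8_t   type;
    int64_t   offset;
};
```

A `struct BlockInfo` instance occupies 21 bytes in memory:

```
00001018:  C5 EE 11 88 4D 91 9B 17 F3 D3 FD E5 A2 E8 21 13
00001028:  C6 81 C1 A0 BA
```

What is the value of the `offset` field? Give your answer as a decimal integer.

-4998782823263165976

`offset` follows `timestamp` (8 B), `duration_ms` (4 B), `type` (1 B), so it starts at offset 8 + 4 + 1 = 13 and occupies 8 bytes.
Bytes at offsets 13..20: E8 21 13 C6 81 C1 A0 BA.
In little-endian order the low byte comes first in memory.
Reassemble most-significant byte first: BA A0 C1 81 C6 13 21 E8 → 0xBAA0C181C61321E8.
Top bit is set, so as a signed 64-bit value this is 0xBAA0C181C61321E8 − 2^64 = -4998782823263165976.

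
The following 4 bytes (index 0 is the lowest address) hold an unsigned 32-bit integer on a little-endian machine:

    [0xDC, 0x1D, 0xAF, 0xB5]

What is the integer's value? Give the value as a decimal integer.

3048152540

Little-endian: lowest address holds the least-significant byte.
Reassemble most-significant byte first: B5 AF 1D DC → 0xB5AF1DDC.
0xB5AF1DDC = 3048152540.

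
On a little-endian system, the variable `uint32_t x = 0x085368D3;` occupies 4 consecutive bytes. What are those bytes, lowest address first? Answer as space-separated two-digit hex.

D3 68 53 08

Split into bytes (most-significant first): 08 53 68 D3.
In little-endian order the low byte comes first in memory.
So at ascending addresses the bytes are D3 68 53 08.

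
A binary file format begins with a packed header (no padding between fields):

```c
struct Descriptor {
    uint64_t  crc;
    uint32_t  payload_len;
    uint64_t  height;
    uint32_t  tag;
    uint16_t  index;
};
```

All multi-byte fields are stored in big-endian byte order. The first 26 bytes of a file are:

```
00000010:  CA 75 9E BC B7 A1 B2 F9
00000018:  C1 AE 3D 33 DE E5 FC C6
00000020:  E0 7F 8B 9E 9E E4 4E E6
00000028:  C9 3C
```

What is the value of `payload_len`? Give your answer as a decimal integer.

`payload_len` follows `crc` (8 bytes), so it starts at byte offset 8 and occupies 4 bytes.
Bytes at offsets 8..11: C1 AE 3D 33.
Big-endian: lowest address holds the most-significant byte.
The bytes are already most-significant first: 0xC1AE3D33.
0xC1AE3D33 = 3249421619.

3249421619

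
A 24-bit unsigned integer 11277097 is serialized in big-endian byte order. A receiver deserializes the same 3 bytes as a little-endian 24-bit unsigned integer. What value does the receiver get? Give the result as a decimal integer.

11277097 in 24-bit hexadecimal is 0xAC1329.
Stored big-endian, the bytes at ascending addresses are AC 13 29.
Read back as little-endian, the first byte is least significant, giving 0x2913AC.
0x2913AC = 2692012.

2692012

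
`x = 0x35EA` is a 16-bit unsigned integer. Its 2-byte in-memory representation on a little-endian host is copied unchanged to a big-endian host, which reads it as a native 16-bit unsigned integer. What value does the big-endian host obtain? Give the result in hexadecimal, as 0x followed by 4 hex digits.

0xEA35

Stored little-endian, the bytes at ascending addresses are EA 35.
Read back as big-endian, the last byte is least significant, giving 0xEA35.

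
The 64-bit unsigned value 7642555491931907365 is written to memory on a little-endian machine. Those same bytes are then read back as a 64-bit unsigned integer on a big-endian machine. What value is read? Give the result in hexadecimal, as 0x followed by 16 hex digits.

0x25E5CF58BACF0F6A

7642555491931907365 in 64-bit hexadecimal is 0x6A0FCFBA58CFE525.
Stored little-endian, the bytes at ascending addresses are 25 E5 CF 58 BA CF 0F 6A.
Read back as big-endian, the last byte is least significant, giving 0x25E5CF58BACF0F6A.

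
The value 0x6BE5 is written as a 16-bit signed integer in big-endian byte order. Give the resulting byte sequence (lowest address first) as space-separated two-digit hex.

Split into bytes (most-significant first): 6B E5.
In big-endian order the high byte comes first in memory.
So the memory order matches the most-significant-first order: 6B E5.

6B E5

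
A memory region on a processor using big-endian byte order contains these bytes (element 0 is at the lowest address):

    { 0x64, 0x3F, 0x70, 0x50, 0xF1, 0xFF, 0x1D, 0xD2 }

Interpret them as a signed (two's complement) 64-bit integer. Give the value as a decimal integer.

In big-endian order the high byte comes first in memory.
The bytes are already most-significant first: 0x643F7050F1FF1DD2.
0x643F7050F1FF1DD2 = 7223615820285287890.

7223615820285287890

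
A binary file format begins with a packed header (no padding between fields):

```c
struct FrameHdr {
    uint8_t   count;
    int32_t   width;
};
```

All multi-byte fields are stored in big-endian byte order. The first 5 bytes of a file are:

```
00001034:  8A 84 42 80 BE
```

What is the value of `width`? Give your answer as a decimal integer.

`width` follows `count` (1 byte), so it starts at byte offset 1 and occupies 4 bytes.
Bytes at offsets 1..4: 84 42 80 BE.
Big-endian: lowest address holds the most-significant byte.
The bytes are already most-significant first: 0x844280BE.
Top bit is set, so as a signed 32-bit value this is 0x844280BE − 2^32 = -2076016450.

-2076016450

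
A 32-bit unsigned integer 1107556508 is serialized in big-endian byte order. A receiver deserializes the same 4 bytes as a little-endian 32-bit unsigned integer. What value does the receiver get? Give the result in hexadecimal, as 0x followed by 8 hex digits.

0x9CF80342

1107556508 in 32-bit hexadecimal is 0x4203F89C.
Stored big-endian, the bytes at ascending addresses are 42 03 F8 9C.
Read back as little-endian, the first byte is least significant, giving 0x9CF80342.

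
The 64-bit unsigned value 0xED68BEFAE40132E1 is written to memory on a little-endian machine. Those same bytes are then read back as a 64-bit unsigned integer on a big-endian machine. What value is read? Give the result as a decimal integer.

16227034490340272365

Stored little-endian, the bytes at ascending addresses are E1 32 01 E4 FA BE 68 ED.
Read back as big-endian, the last byte is least significant, giving 0xE13201E4FABE68ED.
0xE13201E4FABE68ED = 16227034490340272365.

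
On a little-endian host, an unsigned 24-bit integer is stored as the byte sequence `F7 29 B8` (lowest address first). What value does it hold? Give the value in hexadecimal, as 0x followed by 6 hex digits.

In little-endian order the low byte comes first in memory.
Reassemble most-significant byte first: B8 29 F7 → 0xB829F7.

0xB829F7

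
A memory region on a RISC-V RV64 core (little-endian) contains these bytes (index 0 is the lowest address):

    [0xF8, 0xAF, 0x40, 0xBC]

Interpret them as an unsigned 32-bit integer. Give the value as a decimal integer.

In little-endian order the low byte comes first in memory.
Reassemble most-significant byte first: BC 40 AF F8 → 0xBC40AFF8.
0xBC40AFF8 = 3158355960.

3158355960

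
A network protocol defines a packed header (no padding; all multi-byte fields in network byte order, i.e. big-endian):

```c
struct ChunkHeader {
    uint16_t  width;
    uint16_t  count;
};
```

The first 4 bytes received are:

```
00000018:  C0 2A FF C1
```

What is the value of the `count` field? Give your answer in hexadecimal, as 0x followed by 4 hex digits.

`count` follows `width` (2 bytes), so it starts at byte offset 2 and occupies 2 bytes.
Bytes at offsets 2..3: FF C1.
Big-endian: lowest address holds the most-significant byte.
The bytes are already most-significant first: 0xFFC1.

0xFFC1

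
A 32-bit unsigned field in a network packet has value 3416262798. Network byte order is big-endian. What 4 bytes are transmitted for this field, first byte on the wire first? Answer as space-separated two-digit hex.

CB A0 08 8E

3416262798 in hexadecimal, padded to 32 bits, is 0xCBA0088E.
Split into bytes (most-significant first): CB A0 08 8E.
Big-endian stores the most-significant byte at the lowest address.
So the memory order matches the most-significant-first order: CB A0 08 8E.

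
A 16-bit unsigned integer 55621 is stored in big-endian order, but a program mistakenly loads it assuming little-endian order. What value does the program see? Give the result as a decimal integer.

55621 in 16-bit hexadecimal is 0xD945.
Stored big-endian, the bytes at ascending addresses are D9 45.
Read back as little-endian, the first byte is least significant, giving 0x45D9.
0x45D9 = 17881.

17881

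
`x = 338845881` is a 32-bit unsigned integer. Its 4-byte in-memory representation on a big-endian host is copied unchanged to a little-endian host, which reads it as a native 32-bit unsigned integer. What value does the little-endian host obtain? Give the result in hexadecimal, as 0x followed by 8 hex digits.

338845881 in 32-bit hexadecimal is 0x143260B9.
Stored big-endian, the bytes at ascending addresses are 14 32 60 B9.
Read back as little-endian, the first byte is least significant, giving 0xB9603214.

0xB9603214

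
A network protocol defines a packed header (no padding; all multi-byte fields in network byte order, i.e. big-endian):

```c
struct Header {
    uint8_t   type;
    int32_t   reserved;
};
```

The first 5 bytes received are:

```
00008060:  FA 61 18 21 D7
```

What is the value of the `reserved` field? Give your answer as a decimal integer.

`reserved` follows `type` (1 byte), so it starts at byte offset 1 and occupies 4 bytes.
Bytes at offsets 1..4: 61 18 21 D7.
In big-endian order the high byte comes first in memory.
The bytes are already most-significant first: 0x611821D7.
0x611821D7 = 1628971479.

1628971479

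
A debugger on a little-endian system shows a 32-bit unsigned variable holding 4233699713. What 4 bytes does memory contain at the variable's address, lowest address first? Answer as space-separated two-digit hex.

81 21 59 FC

4233699713 in hexadecimal, padded to 32 bits, is 0xFC592181.
Split into bytes (most-significant first): FC 59 21 81.
In little-endian order the low byte comes first in memory.
So at ascending addresses the bytes are 81 21 59 FC.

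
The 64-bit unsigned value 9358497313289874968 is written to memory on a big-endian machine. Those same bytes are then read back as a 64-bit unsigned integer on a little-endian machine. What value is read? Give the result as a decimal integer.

1742355492200505473

9358497313289874968 in 64-bit hexadecimal is 0x81E00FB916172E18.
Stored big-endian, the bytes at ascending addresses are 81 E0 0F B9 16 17 2E 18.
Read back as little-endian, the first byte is least significant, giving 0x182E1716B90FE081.
0x182E1716B90FE081 = 1742355492200505473.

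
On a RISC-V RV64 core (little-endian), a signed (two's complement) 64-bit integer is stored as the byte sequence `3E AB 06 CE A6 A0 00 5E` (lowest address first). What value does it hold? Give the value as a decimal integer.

Little-endian: lowest address holds the least-significant byte.
Reassemble most-significant byte first: 5E 00 A0 A6 CE 06 AB 3E → 0x5E00A0A6CE06AB3E.
0x5E00A0A6CE06AB3E = 6773590477846784830.

6773590477846784830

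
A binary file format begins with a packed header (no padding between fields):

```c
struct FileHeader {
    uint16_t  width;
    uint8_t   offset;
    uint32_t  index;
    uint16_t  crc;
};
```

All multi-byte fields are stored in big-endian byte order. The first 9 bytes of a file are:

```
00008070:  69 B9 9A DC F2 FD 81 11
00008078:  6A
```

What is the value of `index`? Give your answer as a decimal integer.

`index` follows `width` (2 B), `offset` (1 B), so it starts at offset 2 + 1 = 3 and occupies 4 bytes.
Bytes at offsets 3..6: DC F2 FD 81.
Big-endian stores the most-significant byte at the lowest address.
The bytes are already most-significant first: 0xDCF2FD81.
0xDCF2FD81 = 3706912129.

3706912129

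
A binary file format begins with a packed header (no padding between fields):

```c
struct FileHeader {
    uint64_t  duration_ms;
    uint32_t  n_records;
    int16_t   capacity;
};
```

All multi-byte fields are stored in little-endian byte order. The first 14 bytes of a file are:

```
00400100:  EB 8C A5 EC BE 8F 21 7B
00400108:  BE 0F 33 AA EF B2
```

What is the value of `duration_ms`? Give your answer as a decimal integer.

`duration_ms` is the first field, at byte offset 0, occupying 8 bytes.
Bytes at offsets 0..7: EB 8C A5 EC BE 8F 21 7B.
Little-endian stores the least-significant byte at the lowest address.
Reassemble most-significant byte first: 7B 21 8F BE EC A5 8C EB → 0x7B218FBEECA58CEB.
0x7B218FBEECA58CEB = 8872530791073418475.

8872530791073418475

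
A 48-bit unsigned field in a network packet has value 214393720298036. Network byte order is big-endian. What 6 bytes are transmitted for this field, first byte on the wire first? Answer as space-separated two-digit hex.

214393720298036 in hexadecimal, padded to 48 bits, is 0xC2FD6D8A5A34.
Split into bytes (most-significant first): C2 FD 6D 8A 5A 34.
Big-endian stores the most-significant byte at the lowest address.
So the memory order matches the most-significant-first order: C2 FD 6D 8A 5A 34.

C2 FD 6D 8A 5A 34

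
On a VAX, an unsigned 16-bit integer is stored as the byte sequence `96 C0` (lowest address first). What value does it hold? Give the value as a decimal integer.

49302

Little-endian: lowest address holds the least-significant byte.
Reassemble most-significant byte first: C0 96 → 0xC096.
0xC096 = 49302.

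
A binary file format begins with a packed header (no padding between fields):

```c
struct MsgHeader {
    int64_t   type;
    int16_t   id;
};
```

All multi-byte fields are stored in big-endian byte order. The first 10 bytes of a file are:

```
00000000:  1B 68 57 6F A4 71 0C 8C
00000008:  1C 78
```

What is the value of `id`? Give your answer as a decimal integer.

`id` follows `type` (8 bytes), so it starts at byte offset 8 and occupies 2 bytes.
Bytes at offsets 8..9: 1C 78.
In big-endian order the high byte comes first in memory.
The bytes are already most-significant first: 0x1C78.
0x1C78 = 7288.

7288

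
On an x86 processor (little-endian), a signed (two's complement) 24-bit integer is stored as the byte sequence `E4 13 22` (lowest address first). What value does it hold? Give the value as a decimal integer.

Little-endian: lowest address holds the least-significant byte.
Reassemble most-significant byte first: 22 13 E4 → 0x2213E4.
0x2213E4 = 2233316.

2233316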